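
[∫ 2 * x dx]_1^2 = 3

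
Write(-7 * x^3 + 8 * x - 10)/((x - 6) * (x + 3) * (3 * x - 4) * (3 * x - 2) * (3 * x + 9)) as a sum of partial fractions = -91/(5808*(3*x - 2)) + 215/(7098*(3*x - 4)) + 110342/(4969107*(x + 3)) - 155/(3861*(x + 3)^2) - 737/(27216*(x - 6))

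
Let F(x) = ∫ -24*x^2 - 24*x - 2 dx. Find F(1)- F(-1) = -20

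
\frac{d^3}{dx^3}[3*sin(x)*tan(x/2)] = 9*sin(x)*tan(x/2)^4/4 - 3*sin(x)*tan(x/2)^2/2 - 15*sin(x)/4 + 9*cos(x)*tan(x/2)^3/2 + 3*cos(x)*tan(x/2)/2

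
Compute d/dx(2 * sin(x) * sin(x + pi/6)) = 2*sin(2*x + pi/6)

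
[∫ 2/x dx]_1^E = 2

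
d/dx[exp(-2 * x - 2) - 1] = -2*exp(-2*x - 2)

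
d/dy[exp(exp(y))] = exp(y + exp(y))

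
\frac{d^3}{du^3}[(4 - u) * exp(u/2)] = -u*exp(u/2)/8 - exp(u/2)/4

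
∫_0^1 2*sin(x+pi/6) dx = -2*cos(pi/6 + 1) + sqrt(3)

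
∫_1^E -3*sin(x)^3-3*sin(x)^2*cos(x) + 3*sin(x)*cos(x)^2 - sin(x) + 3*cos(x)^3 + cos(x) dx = -(cos(1) + sin(1))^3 + cos(E) - sin(1) - cos(1) + (cos(E) + sin(E))^3 + sin(E)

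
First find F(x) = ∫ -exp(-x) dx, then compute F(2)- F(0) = -1 + exp(-2)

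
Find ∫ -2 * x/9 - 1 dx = -x^2/9 - x + C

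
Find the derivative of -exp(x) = -exp(x)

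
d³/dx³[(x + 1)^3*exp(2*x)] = 8*x^3*exp(2*x) + 60*x^2*exp(2*x) + 132*x*exp(2*x) + 86*exp(2*x)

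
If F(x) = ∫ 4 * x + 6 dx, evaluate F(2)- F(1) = 12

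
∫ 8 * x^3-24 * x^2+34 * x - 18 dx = 2*x^4 - 8*x^3 + 17*x^2 - 18*x + C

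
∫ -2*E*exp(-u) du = 2*exp(1 - u) + C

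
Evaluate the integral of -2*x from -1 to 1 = 0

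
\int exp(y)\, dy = exp(y) + C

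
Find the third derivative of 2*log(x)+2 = 4/x^3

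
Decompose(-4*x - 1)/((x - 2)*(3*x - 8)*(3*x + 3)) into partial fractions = -35/(22*(3*x - 8)) + 1/(33*(x + 1)) + 1/(2*(x - 2))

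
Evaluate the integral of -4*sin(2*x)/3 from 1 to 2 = 2*cos(4)/3 - 2*cos(2)/3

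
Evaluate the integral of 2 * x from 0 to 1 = 1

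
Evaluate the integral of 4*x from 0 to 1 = 2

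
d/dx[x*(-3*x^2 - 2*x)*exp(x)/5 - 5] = -3*x^3*exp(x)/5 - 11*x^2*exp(x)/5 - 4*x*exp(x)/5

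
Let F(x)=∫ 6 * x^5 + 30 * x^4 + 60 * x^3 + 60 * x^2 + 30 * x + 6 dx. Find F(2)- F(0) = 728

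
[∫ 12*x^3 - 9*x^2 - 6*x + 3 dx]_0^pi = (-3 + 3*pi)*(-pi + pi^3)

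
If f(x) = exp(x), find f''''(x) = exp(x)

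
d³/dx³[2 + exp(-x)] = -exp(-x)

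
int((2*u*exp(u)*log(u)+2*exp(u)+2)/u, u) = 2*(exp(u) + 1)*log(u) + C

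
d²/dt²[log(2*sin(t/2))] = -1/(2*(1 - cos(t)))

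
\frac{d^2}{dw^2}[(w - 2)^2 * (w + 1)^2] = 12*w^2 - 12*w - 6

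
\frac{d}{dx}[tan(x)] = cos(x)^(-2)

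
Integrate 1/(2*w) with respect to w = log(3*w)/2 + C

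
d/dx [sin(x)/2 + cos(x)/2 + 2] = -sin(x)/2 + cos(x)/2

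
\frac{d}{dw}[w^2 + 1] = 2*w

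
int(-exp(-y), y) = exp(-y) + C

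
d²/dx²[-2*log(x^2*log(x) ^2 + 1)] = (4*x^2*log(x)^4 + 4*x^2*log(x)^3 + 4*x^2*log(x)^2 - 4*log(x)^2 - 12*log(x) - 4)/(x^4*log(x)^4 + 2*x^2*log(x)^2 + 1)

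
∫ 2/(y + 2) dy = log(3*(y + 2)^2) + C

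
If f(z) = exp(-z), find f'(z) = -exp(-z)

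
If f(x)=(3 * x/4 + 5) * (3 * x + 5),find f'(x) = 9*x/2 + 75/4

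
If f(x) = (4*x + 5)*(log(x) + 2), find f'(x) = (4*x*log(x) + 12*x + 5)/x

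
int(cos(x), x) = sin(x) + C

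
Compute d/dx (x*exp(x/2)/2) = x*exp(x/2)/4 + exp(x/2)/2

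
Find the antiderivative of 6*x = 3*x^2 + C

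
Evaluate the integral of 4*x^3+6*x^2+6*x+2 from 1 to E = -9 + (-exp(2) - E - 1)^2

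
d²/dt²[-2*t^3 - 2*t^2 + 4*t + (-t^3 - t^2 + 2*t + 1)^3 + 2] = -72*t^7 - 168*t^6 + 126*t^5 + 420*t^4 - 252*t^2 - 54*t + 14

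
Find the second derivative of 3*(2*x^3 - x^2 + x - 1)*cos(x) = -6*x^3*cos(x) - 36*x^2*sin(x) + 3*x^2*cos(x) + 12*x*sin(x) + 33*x*cos(x) - 6*sin(x) - 3*cos(x)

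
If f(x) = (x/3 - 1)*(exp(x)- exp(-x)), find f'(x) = (x*exp(2*x) + x - 2*exp(2*x) - 4)*exp(-x)/3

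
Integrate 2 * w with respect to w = w^2 + C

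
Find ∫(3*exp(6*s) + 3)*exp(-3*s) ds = 2*sinh(3*s) + C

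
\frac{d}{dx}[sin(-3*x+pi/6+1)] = -3*cos(-3*x + pi/6 + 1)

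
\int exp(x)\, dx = exp(x) + C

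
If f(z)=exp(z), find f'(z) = exp(z)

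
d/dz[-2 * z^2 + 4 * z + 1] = 4 - 4*z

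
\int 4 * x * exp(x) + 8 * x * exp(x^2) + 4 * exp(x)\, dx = 4*x*exp(x) + 4*exp(x^2) + C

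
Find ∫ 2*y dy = y^2 + C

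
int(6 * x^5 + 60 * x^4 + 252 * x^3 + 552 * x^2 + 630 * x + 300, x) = x^6 + 12*x^5 + 63*x^4 + 184*x^3 + 315*x^2 + 300*x + C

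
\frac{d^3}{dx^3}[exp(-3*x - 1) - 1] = -27*exp(-3*x - 1)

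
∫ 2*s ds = s^2 + C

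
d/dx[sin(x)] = cos(x)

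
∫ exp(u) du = exp(u) + C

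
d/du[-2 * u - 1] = -2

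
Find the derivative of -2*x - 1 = -2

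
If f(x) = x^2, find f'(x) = 2*x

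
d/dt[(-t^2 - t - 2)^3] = -6*t^5 - 15*t^4 - 36*t^3 - 39*t^2 - 36*t - 12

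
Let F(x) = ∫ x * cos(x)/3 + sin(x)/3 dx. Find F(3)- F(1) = -sin(1)/3 + sin(3)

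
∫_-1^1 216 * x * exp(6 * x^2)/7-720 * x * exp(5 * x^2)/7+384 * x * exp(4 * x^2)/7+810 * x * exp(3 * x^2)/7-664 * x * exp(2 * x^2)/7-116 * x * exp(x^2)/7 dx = 0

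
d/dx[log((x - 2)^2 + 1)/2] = (x - 2)/(x^2 - 4*x + 5)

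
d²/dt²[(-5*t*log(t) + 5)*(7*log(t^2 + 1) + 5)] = (-70*t^4*log(t) - 35*t^4*log(t^2 + 1) - 165*t^4 - 70*t^3 - 210*t^2*log(t) - 70*t^2*log(t^2 + 1) - 190*t^2 + 70*t - 35*log(t^2 + 1) - 25)/(t^5 + 2*t^3 + t)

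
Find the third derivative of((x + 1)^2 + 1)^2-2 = 24*x + 24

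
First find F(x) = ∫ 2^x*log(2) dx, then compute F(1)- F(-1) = 3/2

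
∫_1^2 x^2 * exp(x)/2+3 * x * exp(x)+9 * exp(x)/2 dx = -5*E + 17*exp(2)/2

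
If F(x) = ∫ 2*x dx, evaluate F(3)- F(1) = 8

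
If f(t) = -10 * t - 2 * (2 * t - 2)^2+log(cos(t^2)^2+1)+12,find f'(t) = (-2*t*sin(2*t^2) - 16*t*cos(t^2)^2 - 16*t + 6*cos(t^2)^2 + 6)/(cos(t^2)^2 + 1)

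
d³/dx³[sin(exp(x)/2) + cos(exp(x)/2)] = sqrt(2)*(-exp(2*x)*cos((2*exp(x) + pi)/4) - 6*exp(x)*sin((2*exp(x) + pi)/4) + 4*cos((2*exp(x) + pi)/4))*exp(x)/8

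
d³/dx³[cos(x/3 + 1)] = sin(x/3 + 1)/27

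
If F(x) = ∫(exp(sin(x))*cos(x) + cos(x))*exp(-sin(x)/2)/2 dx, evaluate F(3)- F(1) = -exp(sin(1)/2) - exp(-sin(3)/2) + exp(-sin(1)/2) + exp(sin(3)/2)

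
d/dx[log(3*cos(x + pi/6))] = -tan(x + pi/6)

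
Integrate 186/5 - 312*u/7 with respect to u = -156*u^2/7 + 186*u/5 + C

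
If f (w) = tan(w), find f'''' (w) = 24*tan(w)^5 + 40*tan(w)^3 + 16*tan(w)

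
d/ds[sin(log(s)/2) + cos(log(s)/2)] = sqrt(2)*cos(log(s)/2 + pi/4)/(2*s)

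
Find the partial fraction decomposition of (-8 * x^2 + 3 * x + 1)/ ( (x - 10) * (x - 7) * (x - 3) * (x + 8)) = 107/(594*(x + 8)) - 31/(154*(x - 3)) + 37/(18*(x - 7)) - 769/(378*(x - 10))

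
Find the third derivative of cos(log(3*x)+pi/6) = (-sin(log(x) + pi/6 + log(3)) + 3*cos(log(x) + pi/6 + log(3)))/x^3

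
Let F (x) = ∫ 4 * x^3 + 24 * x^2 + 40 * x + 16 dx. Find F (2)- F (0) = 192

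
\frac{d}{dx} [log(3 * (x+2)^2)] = 2/(x + 2)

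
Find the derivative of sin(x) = cos(x)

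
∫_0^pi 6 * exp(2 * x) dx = 3*(-exp(-pi) + exp(pi))*exp(pi)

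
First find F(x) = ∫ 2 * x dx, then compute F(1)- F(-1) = 0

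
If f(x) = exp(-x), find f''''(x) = exp(-x)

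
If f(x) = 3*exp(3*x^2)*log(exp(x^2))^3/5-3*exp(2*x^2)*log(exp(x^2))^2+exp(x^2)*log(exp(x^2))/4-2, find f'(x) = 18*x^7*exp(3*x^2)/5 + 18*x^5*exp(3*x^2)/5 - 12*x^5*exp(2*x^2) - 12*x^3*exp(2*x^2) + x^3*exp(x^2)/2 + x*exp(x^2)/2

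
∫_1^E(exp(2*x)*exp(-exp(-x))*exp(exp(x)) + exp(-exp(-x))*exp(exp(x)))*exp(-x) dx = -exp(E - exp(-1)) + exp(-exp(-E) + exp(E))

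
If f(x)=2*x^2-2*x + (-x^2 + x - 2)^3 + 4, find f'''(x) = -120*x^3 + 180*x^2 - 216*x + 78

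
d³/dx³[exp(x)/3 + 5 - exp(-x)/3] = (exp(2*x) + 1)*exp(-x)/3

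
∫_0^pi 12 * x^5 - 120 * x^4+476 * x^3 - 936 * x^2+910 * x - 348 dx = -108 - (-2 + pi)^4 - (-2 + pi)^2 + 2*(-2 + pi)^6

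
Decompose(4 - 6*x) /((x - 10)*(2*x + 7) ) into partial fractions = -50/(27*(2*x + 7)) - 56/(27*(x - 10))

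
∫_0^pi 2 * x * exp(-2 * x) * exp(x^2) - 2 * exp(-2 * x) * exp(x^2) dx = -1 + exp(-1 + (-1 + pi)^2)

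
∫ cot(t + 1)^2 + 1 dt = -cot(t + 1) + C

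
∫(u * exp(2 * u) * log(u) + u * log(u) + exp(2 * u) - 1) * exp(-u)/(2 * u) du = log(u)*sinh(u) + C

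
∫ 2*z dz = z^2 + C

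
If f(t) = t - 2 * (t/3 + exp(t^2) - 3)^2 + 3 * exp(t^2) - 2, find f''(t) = -16*t^3*exp(t^2)/3 - 32*t^2*exp(2*t^2) + 60*t^2*exp(t^2) - 8*t*exp(t^2) - 8*exp(2*t^2) + 30*exp(t^2) - 4/9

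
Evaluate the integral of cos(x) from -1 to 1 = 2*sin(1)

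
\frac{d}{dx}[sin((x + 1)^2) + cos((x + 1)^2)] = -2*x*sin(x^2 + 2*x + 1) + 2*x*cos(x^2 + 2*x + 1) - 2*sin(x^2 + 2*x + 1) + 2*cos(x^2 + 2*x + 1)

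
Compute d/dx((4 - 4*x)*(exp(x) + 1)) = -4*x*exp(x) - 4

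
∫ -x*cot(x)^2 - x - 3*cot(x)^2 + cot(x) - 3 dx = (x + 3)*cot(x) + C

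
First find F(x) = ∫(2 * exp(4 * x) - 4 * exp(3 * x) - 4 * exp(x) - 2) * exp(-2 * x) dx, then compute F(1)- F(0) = -4 + (-2 - exp(-1) + E)^2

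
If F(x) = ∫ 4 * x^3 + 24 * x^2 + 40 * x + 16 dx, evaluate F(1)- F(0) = 45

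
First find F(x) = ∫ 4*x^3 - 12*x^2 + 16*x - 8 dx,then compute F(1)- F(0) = -3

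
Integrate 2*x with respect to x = x^2 + C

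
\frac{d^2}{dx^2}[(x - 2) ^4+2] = 12*x^2 - 48*x + 48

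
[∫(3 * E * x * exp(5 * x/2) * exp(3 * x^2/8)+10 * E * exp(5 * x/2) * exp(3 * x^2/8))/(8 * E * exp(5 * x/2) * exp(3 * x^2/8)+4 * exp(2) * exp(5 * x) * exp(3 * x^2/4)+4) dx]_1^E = -exp(31/8)/(1 + exp(31/8)) + exp(1 + 3*exp(2)/8 + 5*E/2)/(1 + exp(1 + 3*exp(2)/8 + 5*E/2))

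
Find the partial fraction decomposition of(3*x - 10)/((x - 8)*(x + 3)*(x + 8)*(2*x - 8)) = 17/(960*(x + 8)) - 19/(770*(x + 3)) - 1/(336*(x - 4)) + 7/(704*(x - 8))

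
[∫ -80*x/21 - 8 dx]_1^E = -8*E - 40*exp(2)/21 + 208/21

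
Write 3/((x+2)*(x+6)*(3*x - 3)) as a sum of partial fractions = 1/(28*(x + 6)) - 1/(12*(x + 2)) + 1/(21*(x - 1))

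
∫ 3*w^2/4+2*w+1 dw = w^3/4 + w^2 + w + C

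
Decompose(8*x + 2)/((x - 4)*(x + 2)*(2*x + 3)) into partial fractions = 40/(11*(2*x + 3)) - 7/(3*(x + 2)) + 17/(33*(x - 4))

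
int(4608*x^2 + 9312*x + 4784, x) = 1536*x^3 + 4656*x^2 + 4784*x + C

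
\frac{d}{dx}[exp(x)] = exp(x)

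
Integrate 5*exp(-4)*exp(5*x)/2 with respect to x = exp(5*x - 4)/2 + C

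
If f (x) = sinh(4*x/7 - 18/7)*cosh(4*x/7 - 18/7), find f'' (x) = 64*sinh(4*x/7 - 18/7)*cosh(4*x/7 - 18/7)/49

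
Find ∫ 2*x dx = x^2 + C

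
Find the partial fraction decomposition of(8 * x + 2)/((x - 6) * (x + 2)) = 7/(4*(x + 2)) + 25/(4*(x - 6))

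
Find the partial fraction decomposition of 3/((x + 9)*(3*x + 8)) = 9/(19*(3*x + 8)) - 3/(19*(x + 9))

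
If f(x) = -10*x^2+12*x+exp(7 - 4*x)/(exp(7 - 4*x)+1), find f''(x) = (-76*exp(4*x - 7) - 44*exp(8*x - 14) - 20*exp(12*x - 21) - 20)/(exp(-21)*exp(12*x) + 3*exp(-14)*exp(8*x) + 3*exp(-7)*exp(4*x) + 1)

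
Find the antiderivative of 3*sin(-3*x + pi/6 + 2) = cos(-3*x + pi/6 + 2) + C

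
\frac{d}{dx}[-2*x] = -2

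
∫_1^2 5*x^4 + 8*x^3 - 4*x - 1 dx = 54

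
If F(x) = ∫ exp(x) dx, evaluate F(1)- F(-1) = E - exp(-1)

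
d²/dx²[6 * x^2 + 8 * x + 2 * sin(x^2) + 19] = -8*x^2*sin(x^2) + 4*cos(x^2) + 12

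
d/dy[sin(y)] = cos(y)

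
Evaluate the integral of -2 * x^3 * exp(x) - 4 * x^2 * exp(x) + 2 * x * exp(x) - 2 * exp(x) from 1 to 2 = -12*exp(2) + 2*E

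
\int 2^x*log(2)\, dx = 2^x + C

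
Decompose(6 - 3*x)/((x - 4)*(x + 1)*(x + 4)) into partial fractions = 3/(4*(x + 4)) - 3/(5*(x + 1)) - 3/(20*(x - 4))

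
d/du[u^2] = 2*u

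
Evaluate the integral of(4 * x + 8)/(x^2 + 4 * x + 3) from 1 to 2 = -6*log(2) + 2*log(15)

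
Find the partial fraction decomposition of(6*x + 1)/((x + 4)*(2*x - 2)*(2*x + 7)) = 40/(9*(2*x + 7)) - 23/(10*(x + 4)) + 7/(90*(x - 1))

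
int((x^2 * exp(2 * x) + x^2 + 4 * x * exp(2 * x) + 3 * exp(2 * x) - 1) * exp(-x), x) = 2*(x + 1)^2*sinh(x) + C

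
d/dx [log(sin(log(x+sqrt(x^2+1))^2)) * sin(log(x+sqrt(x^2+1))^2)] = 2*(x*log(sin(log(x + sqrt(x^2 + 1))^2)) + x + sqrt(x^2 + 1)*log(sin(log(x + sqrt(x^2 + 1))^2)) + sqrt(x^2 + 1))*log(x + sqrt(x^2 + 1))*cos(log(x + sqrt(x^2 + 1))^2)/(x^2 + x*sqrt(x^2 + 1) + 1)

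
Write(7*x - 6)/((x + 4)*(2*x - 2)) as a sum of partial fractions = 17/(5*(x + 4)) + 1/(10*(x - 1))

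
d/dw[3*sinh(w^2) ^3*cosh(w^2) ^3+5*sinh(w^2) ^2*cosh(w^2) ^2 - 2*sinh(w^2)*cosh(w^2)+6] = w*(9*(cosh(2*w^2) - 1)^2*cosh(2*w^2)/2 + 5*sinh(4*w^2) - 13*cosh(2*w^2) + 9*cosh(4*w^2)/2 + 9/2)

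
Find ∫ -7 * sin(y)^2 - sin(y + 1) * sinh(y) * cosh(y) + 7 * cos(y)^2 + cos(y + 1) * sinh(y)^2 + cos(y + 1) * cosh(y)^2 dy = 7*sin(2*y)/2 + cos(y + 1)*sinh(2*y)/2 + C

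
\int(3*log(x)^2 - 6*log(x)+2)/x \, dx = (log(x) - 1)^3 - log(x) + C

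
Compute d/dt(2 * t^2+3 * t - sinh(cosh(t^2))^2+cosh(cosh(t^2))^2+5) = 4*t + 3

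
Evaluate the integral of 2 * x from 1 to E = -1 + exp(2)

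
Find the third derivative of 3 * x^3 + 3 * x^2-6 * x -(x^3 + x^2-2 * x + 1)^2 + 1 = -120*x^3 - 120*x^2 + 72*x + 30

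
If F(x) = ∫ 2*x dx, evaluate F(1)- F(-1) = 0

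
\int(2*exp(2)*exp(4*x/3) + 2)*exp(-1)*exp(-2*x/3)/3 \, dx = 2*sinh(2*x/3 + 1) + C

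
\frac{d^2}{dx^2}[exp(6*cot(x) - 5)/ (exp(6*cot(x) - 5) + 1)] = 24*(exp(-5)*exp(6/tan(x))*sin(2*x) - 6*exp(-5)*exp(6/tan(x)) + sin(2*x) + 6)*exp(10)*exp(6/tan(x))/((1 - cos(2*x))^2*(exp(6/tan(x)) + exp(5))^3)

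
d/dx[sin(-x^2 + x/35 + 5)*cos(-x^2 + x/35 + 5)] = 2*x*sin(-x^2 + x/35 + 5)^2 - 2*x*cos(-x^2 + x/35 + 5)^2 - sin(-x^2 + x/35 + 5)^2/35 + cos(-x^2 + x/35 + 5)^2/35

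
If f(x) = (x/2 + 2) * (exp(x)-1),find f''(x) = x*exp(x)/2 + 3*exp(x)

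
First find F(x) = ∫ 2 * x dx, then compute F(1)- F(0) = 1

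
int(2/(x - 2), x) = log(2*(x - 2)^2) + C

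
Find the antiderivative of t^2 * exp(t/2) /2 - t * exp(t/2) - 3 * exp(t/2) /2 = (t - 3)^2*exp(t/2) + C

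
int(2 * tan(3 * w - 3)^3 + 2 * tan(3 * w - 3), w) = tan(3*w - 3)^2/3 + C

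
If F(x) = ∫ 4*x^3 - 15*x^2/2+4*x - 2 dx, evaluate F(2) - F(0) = 0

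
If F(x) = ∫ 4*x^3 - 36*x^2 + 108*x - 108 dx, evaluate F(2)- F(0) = -80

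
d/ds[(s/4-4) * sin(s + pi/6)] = s*cos(s + pi/6)/4 + sin(s + pi/6)/4 - 4*cos(s + pi/6)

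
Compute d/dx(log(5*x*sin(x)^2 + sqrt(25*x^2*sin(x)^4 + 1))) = (50*x^2*sin(x)^3*cos(x) + 10*x*sqrt(25*x^2*sin(x)^4 + 1)*sin(x)*cos(x) + 25*x*sin(x)^4 + 5*sqrt(25*x^2*sin(x)^4 + 1)*sin(x)^2)/(25*x^2*sin(x)^4 + 5*x*sqrt(25*x^2*sin(x)^4 + 1)*sin(x)^2 + 1)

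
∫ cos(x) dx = sin(x) + C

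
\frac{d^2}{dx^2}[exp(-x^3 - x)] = (9*x^4 + 6*x^2 - 6*x + 1)*exp(-x^3 - x)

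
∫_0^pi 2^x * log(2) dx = -1 + 2^pi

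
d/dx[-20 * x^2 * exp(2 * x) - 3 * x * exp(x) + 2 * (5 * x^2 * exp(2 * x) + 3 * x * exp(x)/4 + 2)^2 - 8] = 200*x^4*exp(4*x) + 200*x^3*exp(4*x) + 45*x^3*exp(3*x) + 45*x^2*exp(3*x) + 169*x^2*exp(2*x)/4 + 169*x*exp(2*x)/4 + 3*x*exp(x) + 3*exp(x)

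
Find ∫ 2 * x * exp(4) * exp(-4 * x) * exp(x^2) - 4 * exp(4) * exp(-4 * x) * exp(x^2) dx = exp((x - 2)^2) + C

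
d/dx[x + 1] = 1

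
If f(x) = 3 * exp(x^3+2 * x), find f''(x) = 27*x^4*exp(x^3 + 2*x) + 36*x^2*exp(x^3 + 2*x) + 18*x*exp(x^3 + 2*x) + 12*exp(x^3 + 2*x)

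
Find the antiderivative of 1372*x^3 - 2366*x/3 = 343*x^4 - 1183*x^2/3 + C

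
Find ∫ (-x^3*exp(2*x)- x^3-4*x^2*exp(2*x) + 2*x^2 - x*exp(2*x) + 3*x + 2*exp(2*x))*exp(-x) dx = -2*(x^3 + x^2 - x - 1)*sinh(x) + C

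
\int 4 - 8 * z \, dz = -4*z^2 + 4*z + C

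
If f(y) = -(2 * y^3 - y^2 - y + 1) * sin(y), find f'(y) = -2*y^3*cos(y) - 6*y^2*sin(y) + y^2*cos(y) + 2*y*sin(y) + y*cos(y) + sin(y) - cos(y)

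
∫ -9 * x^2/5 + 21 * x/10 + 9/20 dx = -3*x^3/5 + 21*x^2/20 + 9*x/20 + C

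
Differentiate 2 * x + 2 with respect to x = 2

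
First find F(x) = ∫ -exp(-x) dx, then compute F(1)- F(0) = -1 + exp(-1)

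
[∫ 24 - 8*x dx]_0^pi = 36 - 4*(-3 + pi)^2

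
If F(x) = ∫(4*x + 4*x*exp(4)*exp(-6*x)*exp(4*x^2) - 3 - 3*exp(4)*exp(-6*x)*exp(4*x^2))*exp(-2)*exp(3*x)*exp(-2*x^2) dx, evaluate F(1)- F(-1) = -exp(7) - exp(-1) + exp(-7) + E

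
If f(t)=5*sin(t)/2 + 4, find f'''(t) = -5*cos(t)/2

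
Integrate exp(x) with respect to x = exp(x) + C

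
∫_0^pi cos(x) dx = 0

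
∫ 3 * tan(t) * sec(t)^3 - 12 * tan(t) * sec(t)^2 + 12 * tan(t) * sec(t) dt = (sec(t) - 2)^3 + C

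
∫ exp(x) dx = exp(x) + C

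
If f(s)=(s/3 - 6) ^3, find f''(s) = 2*s/9 - 4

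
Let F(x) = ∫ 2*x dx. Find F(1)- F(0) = 1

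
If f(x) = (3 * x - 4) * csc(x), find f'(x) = -3*x*cot(x)*csc(x) + 4*cot(x)*csc(x) + 3*csc(x)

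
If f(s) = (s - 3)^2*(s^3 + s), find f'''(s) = 60*s^2 - 144*s + 60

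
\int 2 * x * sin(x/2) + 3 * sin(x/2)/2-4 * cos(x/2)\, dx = (-4*x - 3)*cos(x/2) + C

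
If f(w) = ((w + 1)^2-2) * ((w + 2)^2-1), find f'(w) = 4*w^3 + 18*w^2 + 20*w + 2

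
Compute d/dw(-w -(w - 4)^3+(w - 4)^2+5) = -3*w^2 + 26*w - 57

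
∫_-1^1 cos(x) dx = 2*sin(1)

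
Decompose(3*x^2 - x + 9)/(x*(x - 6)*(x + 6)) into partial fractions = 41/(24*(x + 6)) + 37/(24*(x - 6)) - 1/(4*x)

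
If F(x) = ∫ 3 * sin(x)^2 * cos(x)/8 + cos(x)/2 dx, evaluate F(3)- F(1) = -19*sin(1)/32 - sin(9)/32 + 5*sin(3)/8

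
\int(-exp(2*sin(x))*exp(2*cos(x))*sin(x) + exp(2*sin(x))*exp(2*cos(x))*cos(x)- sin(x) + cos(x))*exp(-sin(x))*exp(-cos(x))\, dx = 2*sinh(sqrt(2)*sin(x + pi/4)) + C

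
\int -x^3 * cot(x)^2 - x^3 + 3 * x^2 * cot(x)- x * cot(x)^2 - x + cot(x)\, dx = x*(x^2 + 1)*cot(x) + C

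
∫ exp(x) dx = exp(x) + C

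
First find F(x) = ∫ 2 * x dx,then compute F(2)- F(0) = 4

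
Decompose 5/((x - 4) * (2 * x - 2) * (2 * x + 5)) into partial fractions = 10/(91*(2*x + 5)) - 5/(42*(x - 1)) + 5/(78*(x - 4))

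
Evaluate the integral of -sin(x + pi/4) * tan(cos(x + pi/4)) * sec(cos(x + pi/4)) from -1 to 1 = -sec(sin(pi/4 + 1)) + sec(cos(pi/4 + 1))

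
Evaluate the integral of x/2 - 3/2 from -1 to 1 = -3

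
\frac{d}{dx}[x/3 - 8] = 1/3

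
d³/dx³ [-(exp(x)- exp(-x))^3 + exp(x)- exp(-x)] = (-27*exp(6*x) + 4*exp(4*x) + 4*exp(2*x) - 27)*exp(-3*x)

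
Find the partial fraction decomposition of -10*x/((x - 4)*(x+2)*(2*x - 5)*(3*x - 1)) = -90/(1001*(3*x - 1)) + 200/(351*(2*x - 5)) - 10/(189*(x + 2)) - 20/(99*(x - 4))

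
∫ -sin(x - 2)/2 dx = cos(x - 2)/2 + C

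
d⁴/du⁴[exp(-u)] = exp(-u)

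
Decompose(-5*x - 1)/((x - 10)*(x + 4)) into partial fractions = -19/(14*(x + 4)) - 51/(14*(x - 10))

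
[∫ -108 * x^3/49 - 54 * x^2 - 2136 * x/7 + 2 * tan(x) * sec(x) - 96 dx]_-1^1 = -228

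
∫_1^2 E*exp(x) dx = -exp(2) + exp(3)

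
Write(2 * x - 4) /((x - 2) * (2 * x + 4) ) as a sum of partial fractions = 1/(x + 2)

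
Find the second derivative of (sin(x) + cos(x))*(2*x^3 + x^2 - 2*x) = -2*sqrt(2)*x^3*sin(x + pi/4) - 13*x^2*sin(x) + 11*x^2*cos(x) + 10*x*sin(x) + 18*x*cos(x) + 6*sin(x) - 2*cos(x)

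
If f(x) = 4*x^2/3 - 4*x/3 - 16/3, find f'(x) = 8*x/3 - 4/3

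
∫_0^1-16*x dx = -8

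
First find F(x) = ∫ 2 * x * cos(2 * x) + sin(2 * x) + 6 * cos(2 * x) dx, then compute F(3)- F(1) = -4*sin(2) + 6*sin(6)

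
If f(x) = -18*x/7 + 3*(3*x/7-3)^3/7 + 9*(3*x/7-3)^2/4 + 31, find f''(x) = 486*x/2401 - 405/686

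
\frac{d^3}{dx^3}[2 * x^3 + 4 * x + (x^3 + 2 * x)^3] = 504*x^6 + 1260*x^4 + 720*x^2 + 60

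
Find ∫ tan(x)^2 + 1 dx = tan(x) + C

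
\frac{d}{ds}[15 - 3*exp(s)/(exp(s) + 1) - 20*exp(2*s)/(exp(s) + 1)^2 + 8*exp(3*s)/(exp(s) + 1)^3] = (-19*exp(3*s) - 46*exp(2*s) - 3*exp(s))/(exp(4*s) + 4*exp(3*s) + 6*exp(2*s) + 4*exp(s) + 1)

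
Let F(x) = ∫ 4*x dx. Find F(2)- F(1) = 6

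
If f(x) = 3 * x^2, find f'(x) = 6*x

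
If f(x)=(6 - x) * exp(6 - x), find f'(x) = (x - 7)*exp(6 - x)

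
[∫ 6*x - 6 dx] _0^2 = 0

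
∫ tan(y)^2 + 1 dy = tan(y) + C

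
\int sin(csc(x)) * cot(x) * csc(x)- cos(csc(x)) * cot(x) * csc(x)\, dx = sqrt(2)*sin(pi/4 + 1/sin(x)) + C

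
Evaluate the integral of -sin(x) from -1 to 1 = 0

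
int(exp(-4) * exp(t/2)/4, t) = exp(t/2 - 4)/2 + C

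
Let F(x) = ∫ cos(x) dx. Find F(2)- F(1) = -sin(1) + sin(2)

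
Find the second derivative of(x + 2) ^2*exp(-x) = (x^2 - 2)*exp(-x)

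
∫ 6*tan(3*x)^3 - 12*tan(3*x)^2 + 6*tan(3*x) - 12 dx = (tan(3*x) - 2)^2 + C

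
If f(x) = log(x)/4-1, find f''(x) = -1/(4*x^2)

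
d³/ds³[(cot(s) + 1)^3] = -60*cot(s)^6 - 72*cot(s)^5 - 132*cot(s)^4 - 120*cot(s)^3 - 84*cot(s)^2 - 48*cot(s) - 12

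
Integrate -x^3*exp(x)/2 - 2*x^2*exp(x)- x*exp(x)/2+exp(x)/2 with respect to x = x*(-x^2 - x + 1)*exp(x)/2 + C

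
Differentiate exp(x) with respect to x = exp(x)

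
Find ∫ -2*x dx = -x^2 + C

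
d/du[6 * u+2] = 6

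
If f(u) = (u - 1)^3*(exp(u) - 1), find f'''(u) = u^3*exp(u) + 6*u^2*exp(u) + 3*u*exp(u) - 4*exp(u) - 6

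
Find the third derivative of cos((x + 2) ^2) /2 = 4*x^3*sin(x^2 + 4*x + 4) + 24*x^2*sin(x^2 + 4*x + 4) + 48*x*sin(x^2 + 4*x + 4) - 6*x*cos(x^2 + 4*x + 4) + 32*sin(x^2 + 4*x + 4) - 12*cos(x^2 + 4*x + 4)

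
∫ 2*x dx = x^2 + C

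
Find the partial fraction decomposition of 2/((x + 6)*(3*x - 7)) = 6/(25*(3*x - 7)) - 2/(25*(x + 6))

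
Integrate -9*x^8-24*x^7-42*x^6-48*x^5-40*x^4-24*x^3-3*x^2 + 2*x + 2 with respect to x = -x^9 - 3*x^8 - 6*x^7 - 8*x^6 - 8*x^5 - 6*x^4 - x^3 + x^2 + 2*x + C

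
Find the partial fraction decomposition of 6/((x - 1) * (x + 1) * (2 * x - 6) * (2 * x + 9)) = -8/(385*(2*x + 9)) + 3/(56*(x + 1)) - 3/(44*(x - 1)) + 1/(40*(x - 3))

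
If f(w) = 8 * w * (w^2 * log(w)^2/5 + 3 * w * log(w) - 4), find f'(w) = 24*w^2*log(w)^2/5 + 16*w^2*log(w)/5 + 48*w*log(w) + 24*w - 32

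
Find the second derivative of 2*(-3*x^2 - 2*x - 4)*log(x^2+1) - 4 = (-12*x^4*log(x^2 + 1) - 36*x^4 - 8*x^3 - 24*x^2*log(x^2 + 1) - 44*x^2 - 24*x - 12*log(x^2 + 1) - 16)/(x^4 + 2*x^2 + 1)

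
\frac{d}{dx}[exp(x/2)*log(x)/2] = (x*exp(x/2)*log(x) + 2*exp(x/2))/(4*x)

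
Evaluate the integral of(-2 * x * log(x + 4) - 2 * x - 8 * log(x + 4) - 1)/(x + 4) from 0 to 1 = -3*log(5) + log(4)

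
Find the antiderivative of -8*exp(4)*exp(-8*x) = exp(4 - 8*x) + C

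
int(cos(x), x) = sin(x) + C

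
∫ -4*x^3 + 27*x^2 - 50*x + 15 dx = -x^4 + 9*x^3 - 25*x^2 + 15*x + C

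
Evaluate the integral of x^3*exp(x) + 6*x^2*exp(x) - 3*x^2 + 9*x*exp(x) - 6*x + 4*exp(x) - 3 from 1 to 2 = -8*E - 19 + 27*exp(2)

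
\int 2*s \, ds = s^2 + C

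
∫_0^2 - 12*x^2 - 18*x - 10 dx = -88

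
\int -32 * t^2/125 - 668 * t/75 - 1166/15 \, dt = -32*t^3/375 - 334*t^2/75 - 1166*t/15 + C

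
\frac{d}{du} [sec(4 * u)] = 4*tan(4*u)*sec(4*u)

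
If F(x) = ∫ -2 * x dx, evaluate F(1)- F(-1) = 0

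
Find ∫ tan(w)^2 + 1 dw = tan(w) + C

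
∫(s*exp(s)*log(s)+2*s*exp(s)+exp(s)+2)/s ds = (exp(s) + 2)*(log(s) + 2) + C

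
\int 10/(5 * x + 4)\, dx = 2*log(5*x + 4) + C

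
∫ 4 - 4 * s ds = -2*s^2 + 4*s + C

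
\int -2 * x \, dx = -x^2 + C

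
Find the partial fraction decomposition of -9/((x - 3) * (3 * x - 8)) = 27/(3*x - 8) - 9/(x - 3)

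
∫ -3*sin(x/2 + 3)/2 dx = 3*cos(x/2 + 3) + C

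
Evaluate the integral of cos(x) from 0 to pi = 0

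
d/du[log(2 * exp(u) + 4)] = exp(u)/(exp(u) + 2)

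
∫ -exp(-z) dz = exp(-z) + C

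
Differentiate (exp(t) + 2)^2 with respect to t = 2*exp(2*t) + 4*exp(t)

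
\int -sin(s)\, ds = cos(s) + C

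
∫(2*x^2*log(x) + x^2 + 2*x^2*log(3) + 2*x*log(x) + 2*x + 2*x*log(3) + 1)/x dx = (x + 1)^2*log(3*x) + C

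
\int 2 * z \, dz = z^2 + C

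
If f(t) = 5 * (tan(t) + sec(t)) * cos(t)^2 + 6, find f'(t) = -5*sin(t) + 5*cos(2*t)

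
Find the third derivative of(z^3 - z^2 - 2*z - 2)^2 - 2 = 120*z^3 - 120*z^2 - 72*z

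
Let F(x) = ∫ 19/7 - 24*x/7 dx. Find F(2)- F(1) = -17/7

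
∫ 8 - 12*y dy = -6*y^2 + 8*y + C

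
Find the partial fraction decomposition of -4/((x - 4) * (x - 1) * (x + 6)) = -2/(35*(x + 6)) + 4/(21*(x - 1)) - 2/(15*(x - 4))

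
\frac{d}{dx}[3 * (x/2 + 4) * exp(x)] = 3*x*exp(x)/2 + 27*exp(x)/2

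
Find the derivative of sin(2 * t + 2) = 2*cos(2*t + 2)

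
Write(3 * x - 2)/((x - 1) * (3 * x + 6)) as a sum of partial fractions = 8/(9*(x + 2)) + 1/(9*(x - 1))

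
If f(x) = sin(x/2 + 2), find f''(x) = -sin(x/2 + 2)/4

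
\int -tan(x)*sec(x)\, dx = -sec(x) + C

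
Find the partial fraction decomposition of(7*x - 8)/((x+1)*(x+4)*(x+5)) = -43/(4*(x + 5)) + 12/(x + 4) - 5/(4*(x + 1))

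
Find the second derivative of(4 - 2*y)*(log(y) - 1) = (-2*y - 4)/y^2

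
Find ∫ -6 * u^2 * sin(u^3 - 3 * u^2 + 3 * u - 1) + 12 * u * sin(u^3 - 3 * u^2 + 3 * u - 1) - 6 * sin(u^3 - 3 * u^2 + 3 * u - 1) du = 2*cos((u - 1)^3) + C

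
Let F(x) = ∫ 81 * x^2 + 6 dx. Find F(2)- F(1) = 195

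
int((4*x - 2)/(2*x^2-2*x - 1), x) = log(2*x^2 - 2*x - 1) + C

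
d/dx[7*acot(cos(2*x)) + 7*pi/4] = 14*sin(2*x)/(cos(2*x)^2 + 1)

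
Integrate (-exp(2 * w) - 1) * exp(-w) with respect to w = -2*sinh(w) + C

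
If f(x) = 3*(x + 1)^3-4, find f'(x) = 9*x^2 + 18*x + 9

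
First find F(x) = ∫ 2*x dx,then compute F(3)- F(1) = 8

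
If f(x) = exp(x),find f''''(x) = exp(x)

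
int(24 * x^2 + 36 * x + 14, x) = 8*x^3 + 18*x^2 + 14*x + C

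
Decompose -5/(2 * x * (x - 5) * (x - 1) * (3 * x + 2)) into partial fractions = 27/(68*(3*x + 2)) + 1/(8*(x - 1)) - 1/(136*(x - 5)) - 1/(4*x)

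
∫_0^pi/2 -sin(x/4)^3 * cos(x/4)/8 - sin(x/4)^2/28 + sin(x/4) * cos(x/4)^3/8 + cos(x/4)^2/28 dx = (1/2 - sqrt(2)/4)*(sqrt(2)/4 + 1/2)/4 + sqrt(1/2 - sqrt(2)/4)*sqrt(sqrt(2)/4 + 1/2)/7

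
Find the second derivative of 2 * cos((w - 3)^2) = -8*w^2*cos(w^2 - 6*w + 9) + 48*w*cos(w^2 - 6*w + 9) - 4*sin(w^2 - 6*w + 9) - 72*cos(w^2 - 6*w + 9)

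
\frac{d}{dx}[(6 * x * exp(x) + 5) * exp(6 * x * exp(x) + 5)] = 36*x^2*exp(6*x*exp(x) + 2*x + 5) + 36*x*exp(6*x*exp(x) + x + 5) + 36*x*exp(6*x*exp(x) + 2*x + 5) + 36*exp(6*x*exp(x) + x + 5)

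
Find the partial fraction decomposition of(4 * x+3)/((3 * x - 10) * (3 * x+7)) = 19/(51*(3*x + 7)) + 49/(51*(3*x - 10))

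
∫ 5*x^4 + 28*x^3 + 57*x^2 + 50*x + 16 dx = x^5 + 7*x^4 + 19*x^3 + 25*x^2 + 16*x + C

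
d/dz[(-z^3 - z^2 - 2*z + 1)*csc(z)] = (z^3*cos(z)/sin(z) - 3*z^2 + z^2*cos(z)/sin(z) - 2*z + 2*z*cos(z)/sin(z) - 2 - cos(z)/sin(z))/sin(z)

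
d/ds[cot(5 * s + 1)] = -5/sin(5*s + 1)^2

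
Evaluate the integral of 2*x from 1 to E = -1 + exp(2)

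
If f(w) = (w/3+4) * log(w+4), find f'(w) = (w*log(w + 4) + w + 4*log(w + 4) + 12)/(3*w + 12)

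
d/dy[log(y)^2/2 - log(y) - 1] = (log(y) - 1)/y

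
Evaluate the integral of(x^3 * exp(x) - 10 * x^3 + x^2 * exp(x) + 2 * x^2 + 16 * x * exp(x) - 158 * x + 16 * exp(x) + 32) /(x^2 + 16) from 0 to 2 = -16 + log(5/4) + 2*exp(2)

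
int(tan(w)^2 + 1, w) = tan(w) + C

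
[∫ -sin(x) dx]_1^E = cos(E) - cos(1)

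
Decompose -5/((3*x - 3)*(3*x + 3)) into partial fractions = 5/(18*(x + 1)) - 5/(18*(x - 1))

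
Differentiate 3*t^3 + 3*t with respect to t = 9*t^2 + 3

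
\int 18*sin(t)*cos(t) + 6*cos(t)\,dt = (3*sin(t) + 1)^2 + C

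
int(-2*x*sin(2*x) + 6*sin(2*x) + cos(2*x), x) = (x - 3)*cos(2*x) + C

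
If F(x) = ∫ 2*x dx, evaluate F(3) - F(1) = 8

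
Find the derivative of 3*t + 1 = 3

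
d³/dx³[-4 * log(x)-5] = -8/x^3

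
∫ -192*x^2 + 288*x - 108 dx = -64*x^3 + 144*x^2 - 108*x + C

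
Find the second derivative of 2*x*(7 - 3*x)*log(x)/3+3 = (-12*x*log(x) - 18*x + 14)/(3*x)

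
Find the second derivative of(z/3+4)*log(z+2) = (z - 8)/(3*z^2 + 12*z + 12)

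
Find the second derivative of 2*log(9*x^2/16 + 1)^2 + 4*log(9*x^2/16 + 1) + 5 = (-648*x^2*log(9*x^2/16 + 1) + 648*x^2 + 1152*log(9*x^2/16 + 1) + 1152)/(81*x^4 + 288*x^2 + 256)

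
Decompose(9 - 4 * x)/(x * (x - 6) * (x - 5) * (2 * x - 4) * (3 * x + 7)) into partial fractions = 27/(1820*(3*x + 7)) + 1/(624*(x - 2)) + 1/(60*(x - 5)) - 1/(80*(x - 6)) - 3/(280*x)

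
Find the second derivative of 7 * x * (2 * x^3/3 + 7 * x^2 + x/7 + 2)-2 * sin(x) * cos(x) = 56*x^2 + 294*x + 4*sin(2*x) + 2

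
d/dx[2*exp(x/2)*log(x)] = (x*exp(x/2)*log(x) + 2*exp(x/2))/x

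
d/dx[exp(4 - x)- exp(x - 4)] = (-exp(2*x - 8) - 1)*exp(4 - x)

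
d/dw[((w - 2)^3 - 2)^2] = 6*w^5 - 60*w^4 + 240*w^3 - 492*w^2 + 528*w - 240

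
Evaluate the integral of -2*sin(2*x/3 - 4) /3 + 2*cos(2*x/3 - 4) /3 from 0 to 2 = cos(8/3) + sin(4) - sin(8/3) - cos(4)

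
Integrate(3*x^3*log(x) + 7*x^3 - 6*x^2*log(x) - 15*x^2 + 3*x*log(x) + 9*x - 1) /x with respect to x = (x - 1)^3*(log(x) + 2) + C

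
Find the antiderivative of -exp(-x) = exp(-x) + C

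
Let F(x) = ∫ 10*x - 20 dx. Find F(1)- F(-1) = -40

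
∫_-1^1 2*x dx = 0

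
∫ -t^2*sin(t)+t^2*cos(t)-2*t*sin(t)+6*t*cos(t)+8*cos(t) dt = sqrt(2)*(t + 2)^2*sin(t + pi/4) + C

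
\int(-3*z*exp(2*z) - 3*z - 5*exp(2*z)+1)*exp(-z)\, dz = -2*(3*z + 2)*sinh(z) + C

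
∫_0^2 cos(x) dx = sin(2)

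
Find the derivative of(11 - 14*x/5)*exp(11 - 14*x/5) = (196*x - 840)*exp(11 - 14*x/5)/25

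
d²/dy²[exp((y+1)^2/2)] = y^2*exp(y^2/2 + y + 1/2) + 2*y*exp(y^2/2 + y + 1/2) + 2*exp(y^2/2 + y + 1/2)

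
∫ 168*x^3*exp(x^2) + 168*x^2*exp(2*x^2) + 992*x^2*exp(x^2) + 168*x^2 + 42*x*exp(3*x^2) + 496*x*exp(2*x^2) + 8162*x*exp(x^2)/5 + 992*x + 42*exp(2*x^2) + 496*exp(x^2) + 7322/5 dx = 2*x/5 + 7*(2*x + exp(x^2) + 6)^3 - 2*(2*x + exp(x^2) + 6)^2 + exp(x^2)/5 + C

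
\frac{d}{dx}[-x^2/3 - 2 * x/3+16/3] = -2*x/3 - 2/3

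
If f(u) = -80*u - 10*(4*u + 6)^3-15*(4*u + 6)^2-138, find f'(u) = -1920*u^2 - 6240*u - 5120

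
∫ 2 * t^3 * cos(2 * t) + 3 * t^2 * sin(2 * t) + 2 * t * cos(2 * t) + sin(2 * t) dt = t*(t^2 + 1)*sin(2*t) + C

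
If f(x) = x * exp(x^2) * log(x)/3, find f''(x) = (4*x^4*exp(x^2)*log(x) + 6*x^2*exp(x^2)*log(x) + 4*x^2*exp(x^2) + exp(x^2))/(3*x)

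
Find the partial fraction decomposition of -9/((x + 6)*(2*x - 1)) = -18/(13*(2*x - 1)) + 9/(13*(x + 6))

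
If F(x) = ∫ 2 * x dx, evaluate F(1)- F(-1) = 0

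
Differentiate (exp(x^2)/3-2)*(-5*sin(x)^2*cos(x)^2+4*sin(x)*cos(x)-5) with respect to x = 5*x*(1 - cos(2*x))^2*exp(x^2)/6 + 4*x*exp(x^2)*sin(2*x)/3 + 5*x*exp(x^2)*cos(2*x)/3 - 5*x*exp(x^2) - 5*exp(x^2)*sin(4*x)/6 + 4*exp(x^2)*cos(2*x)/3 + 5*sin(4*x) - 8*cos(2*x)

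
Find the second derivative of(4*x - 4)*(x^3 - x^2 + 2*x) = 48*x^2 - 48*x + 24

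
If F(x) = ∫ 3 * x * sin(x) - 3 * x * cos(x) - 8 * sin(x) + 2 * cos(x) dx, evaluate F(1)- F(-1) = -6*cos(1) + 10*sin(1)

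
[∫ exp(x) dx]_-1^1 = E - exp(-1)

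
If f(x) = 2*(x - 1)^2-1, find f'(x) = 4*x - 4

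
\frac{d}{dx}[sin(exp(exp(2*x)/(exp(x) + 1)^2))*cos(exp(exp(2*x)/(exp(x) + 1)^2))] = 2*exp(2*x)*exp(exp(2*x)/(exp(2*x) + 2*exp(x) + 1))*cos(2*exp(exp(2*x)/(exp(2*x) + 2*exp(x) + 1)))/(exp(3*x) + 3*exp(2*x) + 3*exp(x) + 1)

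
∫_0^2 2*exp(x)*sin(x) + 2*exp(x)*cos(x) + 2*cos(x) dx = (2 + 2*exp(2))*sin(2)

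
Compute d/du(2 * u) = 2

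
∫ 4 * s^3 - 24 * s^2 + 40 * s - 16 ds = s^4 - 8*s^3 + 20*s^2 - 16*s + C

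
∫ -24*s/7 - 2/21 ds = -12*s^2/7 - 2*s/21 + C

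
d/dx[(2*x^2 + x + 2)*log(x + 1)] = (4*x^2*log(x + 1) + 2*x^2 + 5*x*log(x + 1) + x + log(x + 1) + 2)/(x + 1)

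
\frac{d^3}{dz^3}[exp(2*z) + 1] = 8*exp(2*z)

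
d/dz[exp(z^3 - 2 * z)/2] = 3*z^2*exp(z^3 - 2*z)/2 - exp(z^3 - 2*z)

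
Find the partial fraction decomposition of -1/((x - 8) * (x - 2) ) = 1/(6*(x - 2)) - 1/(6*(x - 8))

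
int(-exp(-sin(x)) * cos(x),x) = exp(-sin(x)) + C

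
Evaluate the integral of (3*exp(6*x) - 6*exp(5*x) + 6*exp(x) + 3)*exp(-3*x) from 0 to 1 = 1 + (-1 - exp(-1) + E)^3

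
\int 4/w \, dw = 4*log(2*w) + C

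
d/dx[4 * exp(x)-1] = 4*exp(x)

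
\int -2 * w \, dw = -w^2 + C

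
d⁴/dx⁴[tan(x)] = 24*tan(x)^5 + 40*tan(x)^3 + 16*tan(x)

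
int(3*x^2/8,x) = x^3/8 + C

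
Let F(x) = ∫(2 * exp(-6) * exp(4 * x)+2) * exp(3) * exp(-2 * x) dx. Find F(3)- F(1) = -exp(-1) - exp(-3) + E + exp(3)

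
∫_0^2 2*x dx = 4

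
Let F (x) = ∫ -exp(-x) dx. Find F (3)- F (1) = -exp(-1) + exp(-3)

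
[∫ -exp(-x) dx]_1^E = -exp(-1) + exp(-E)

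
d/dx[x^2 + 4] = 2*x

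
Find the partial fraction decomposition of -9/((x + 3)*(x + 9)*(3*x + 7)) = -81/(40*(3*x + 7)) - 3/(40*(x + 9)) + 3/(4*(x + 3))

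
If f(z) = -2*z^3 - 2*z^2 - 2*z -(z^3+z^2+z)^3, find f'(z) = -9*z^8 - 24*z^7 - 42*z^6 - 42*z^5 - 30*z^4 - 12*z^3 - 9*z^2 - 4*z - 2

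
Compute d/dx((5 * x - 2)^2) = 50*x - 20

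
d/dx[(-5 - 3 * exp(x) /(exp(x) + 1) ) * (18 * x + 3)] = (-54*x*exp(x) - 144*exp(2*x) - 243*exp(x) - 90)/(exp(2*x) + 2*exp(x) + 1)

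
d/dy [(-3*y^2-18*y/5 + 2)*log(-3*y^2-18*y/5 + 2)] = -6*y*log(-3*y^2 - 18*y/5 + 2) - 6*y - 18*log(-3*y^2 - 18*y/5 + 2)/5 - 18/5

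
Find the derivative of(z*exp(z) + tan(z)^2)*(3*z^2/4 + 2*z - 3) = 3*z^3*exp(z)/4 + 17*z^2*exp(z)/4 + 3*z^2*sin(z)/(2*cos(z)^3) + z*exp(z) + 4*z*sin(z)/cos(z)^3 - 3*z/2 + 3*z/(2*cos(z)^2) - 3*exp(z) - 6*sin(z)/cos(z)^3 - 2 + 2/cos(z)^2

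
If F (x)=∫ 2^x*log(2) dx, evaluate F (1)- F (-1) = 3/2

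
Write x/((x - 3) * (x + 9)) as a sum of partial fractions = 3/(4*(x + 9)) + 1/(4*(x - 3))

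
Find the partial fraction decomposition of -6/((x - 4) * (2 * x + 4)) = 1/(2*(x + 2)) - 1/(2*(x - 4))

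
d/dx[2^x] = 2^x*log(2)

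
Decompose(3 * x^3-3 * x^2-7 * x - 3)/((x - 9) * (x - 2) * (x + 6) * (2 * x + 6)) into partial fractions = 239/(240*(x + 6)) - 1/(4*(x + 3)) + 1/(112*(x - 2)) + 313/(420*(x - 9))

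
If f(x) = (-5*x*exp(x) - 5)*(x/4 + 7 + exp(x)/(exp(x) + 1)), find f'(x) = (-5*x^2*exp(3*x) - 10*x^2*exp(2*x) - 5*x^2*exp(x) - 170*x*exp(3*x) - 340*x*exp(2*x) - 150*x*exp(x) - 160*exp(3*x) - 305*exp(2*x) - 170*exp(x) - 5)/(4*exp(2*x) + 8*exp(x) + 4)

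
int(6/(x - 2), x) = 6*log(x - 2) + C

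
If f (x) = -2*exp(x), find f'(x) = -2*exp(x)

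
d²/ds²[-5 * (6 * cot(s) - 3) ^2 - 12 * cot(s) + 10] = -1080*cot(s)^4 + 336*cot(s)^3 - 1440*cot(s)^2 + 336*cot(s) - 360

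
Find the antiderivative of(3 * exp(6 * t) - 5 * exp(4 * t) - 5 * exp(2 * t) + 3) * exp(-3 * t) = -10*sinh(t) + 2*sinh(3*t) + C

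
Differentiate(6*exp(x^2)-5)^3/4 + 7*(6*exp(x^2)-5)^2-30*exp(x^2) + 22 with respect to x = 324*x*exp(3*x^2) + 468*x*exp(2*x^2) - 675*x*exp(x^2)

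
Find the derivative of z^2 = 2*z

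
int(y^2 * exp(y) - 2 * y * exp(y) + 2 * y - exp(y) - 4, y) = ((y - 2)^2 - 1)*(exp(y) + 1) + C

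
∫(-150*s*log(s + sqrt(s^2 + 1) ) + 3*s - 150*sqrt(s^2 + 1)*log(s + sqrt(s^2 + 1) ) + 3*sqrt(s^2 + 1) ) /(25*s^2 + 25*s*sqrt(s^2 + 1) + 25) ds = 3*(1 - 25*log(s + sqrt(s^2 + 1)))*log(s + sqrt(s^2 + 1))/25 + C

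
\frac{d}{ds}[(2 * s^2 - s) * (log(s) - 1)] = 4*s*log(s) - 2*s - log(s)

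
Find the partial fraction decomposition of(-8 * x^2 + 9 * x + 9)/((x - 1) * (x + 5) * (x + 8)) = -575/(27*(x + 8)) + 118/(9*(x + 5)) + 5/(27*(x - 1))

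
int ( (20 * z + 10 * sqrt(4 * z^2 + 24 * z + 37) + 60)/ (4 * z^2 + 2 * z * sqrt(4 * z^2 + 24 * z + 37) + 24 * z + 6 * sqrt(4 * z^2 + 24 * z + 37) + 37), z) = 5*log(2*z + sqrt(4*(z + 3)^2 + 1) + 6) + C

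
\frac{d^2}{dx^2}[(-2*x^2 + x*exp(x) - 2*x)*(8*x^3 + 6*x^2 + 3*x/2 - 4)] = 8*x^4*exp(x) + 70*x^3*exp(x) - 320*x^3 + 267*x^2*exp(x)/2 - 336*x^2 + 38*x*exp(x) - 90*x - 5*exp(x) + 10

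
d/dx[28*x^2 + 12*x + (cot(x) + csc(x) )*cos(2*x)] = 56*x - 2*sin(2*x)/tan(x) - 2*cos(x) + 12 - cos(2*x)/sin(x)^2 - 2*cos(x)/(1 - cos(2*x))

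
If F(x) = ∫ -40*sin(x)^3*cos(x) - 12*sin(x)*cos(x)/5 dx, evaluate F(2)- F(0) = -10*sin(2)^4 - 6*sin(2)^2/5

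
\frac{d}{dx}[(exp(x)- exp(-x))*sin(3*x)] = (exp(2*x)*sin(3*x) + 3*exp(2*x)*cos(3*x) + sin(3*x) - 3*cos(3*x))*exp(-x)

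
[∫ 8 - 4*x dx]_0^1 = 6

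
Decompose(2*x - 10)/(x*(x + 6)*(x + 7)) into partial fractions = -24/(7*(x + 7)) + 11/(3*(x + 6)) - 5/(21*x)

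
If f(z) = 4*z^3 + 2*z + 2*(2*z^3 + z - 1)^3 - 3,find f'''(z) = 8064*z^6 + 5040*z^4 - 2880*z^3 + 720*z^2 - 576*z + 108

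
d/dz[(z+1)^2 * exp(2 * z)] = 2*z^2*exp(2*z) + 6*z*exp(2*z) + 4*exp(2*z)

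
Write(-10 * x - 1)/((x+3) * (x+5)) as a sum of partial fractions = -49/(2*(x + 5)) + 29/(2*(x + 3))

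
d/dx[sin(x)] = cos(x)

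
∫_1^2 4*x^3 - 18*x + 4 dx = -8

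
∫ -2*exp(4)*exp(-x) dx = 2*exp(4 - x) + C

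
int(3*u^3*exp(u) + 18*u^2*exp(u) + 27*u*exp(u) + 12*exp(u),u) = 3*(u + 1)^3*exp(u) + C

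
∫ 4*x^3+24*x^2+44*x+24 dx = x^4 + 8*x^3 + 22*x^2 + 24*x + C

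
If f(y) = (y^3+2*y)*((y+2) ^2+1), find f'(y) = 5*y^4 + 16*y^3 + 21*y^2 + 16*y + 10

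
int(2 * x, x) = x^2 + C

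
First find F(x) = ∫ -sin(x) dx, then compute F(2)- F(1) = -cos(1) + cos(2)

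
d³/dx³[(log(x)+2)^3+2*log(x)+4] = (6*log(x)^2 + 6*log(x) - 2)/x^3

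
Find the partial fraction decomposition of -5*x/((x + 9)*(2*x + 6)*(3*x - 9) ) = 5/(48*(x + 9)) - 5/(72*(x + 3)) - 5/(144*(x - 3))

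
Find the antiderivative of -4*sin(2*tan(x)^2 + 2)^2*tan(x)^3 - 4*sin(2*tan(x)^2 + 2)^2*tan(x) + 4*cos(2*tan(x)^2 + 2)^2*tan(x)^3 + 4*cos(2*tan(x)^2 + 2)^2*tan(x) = sin(4/cos(x)^2)/2 + C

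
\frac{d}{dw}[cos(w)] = -sin(w)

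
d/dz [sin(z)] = cos(z)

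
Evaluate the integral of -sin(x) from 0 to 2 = -1 + cos(2)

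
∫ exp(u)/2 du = exp(u)/2 + C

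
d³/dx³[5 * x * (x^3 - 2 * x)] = 120*x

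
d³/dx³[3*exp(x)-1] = 3*exp(x)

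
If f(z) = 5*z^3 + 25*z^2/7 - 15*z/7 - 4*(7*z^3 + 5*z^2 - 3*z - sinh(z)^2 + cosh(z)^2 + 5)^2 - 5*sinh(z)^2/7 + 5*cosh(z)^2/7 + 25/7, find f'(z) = -1176*z^5 - 1400*z^4 + 272*z^3 - 633*z^2 - 3814*z/7 + 993/7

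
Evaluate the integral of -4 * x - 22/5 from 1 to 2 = -52/5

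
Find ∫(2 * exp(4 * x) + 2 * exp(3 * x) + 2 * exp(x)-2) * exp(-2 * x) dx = ((exp(x) + 1)*exp(x) - 1)^2*exp(-2*x) + C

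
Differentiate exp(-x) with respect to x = -exp(-x)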